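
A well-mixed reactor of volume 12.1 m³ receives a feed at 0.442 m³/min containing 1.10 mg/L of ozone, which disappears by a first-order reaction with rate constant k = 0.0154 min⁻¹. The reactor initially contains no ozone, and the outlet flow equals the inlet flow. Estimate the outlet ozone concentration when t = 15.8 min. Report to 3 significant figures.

Accumulation = in − out − consumed: V dC/dt = Q C_in − Q C − k V C.
This is linear with rate a = Q/V + k = 0.051929 min⁻¹.
C_ss = Q C_in/(Q + kV) = 0.77378 mg/L; C(t) = C_ss + (C₀ − C_ss) e^(−a t).
C(15.8) = 0.77378 + (-0.77378)·e^(−0.051929·15.8) = 0.77378 + (-0.77378)·0.44022 = 0.43315 mg/L.

0.433 mg/L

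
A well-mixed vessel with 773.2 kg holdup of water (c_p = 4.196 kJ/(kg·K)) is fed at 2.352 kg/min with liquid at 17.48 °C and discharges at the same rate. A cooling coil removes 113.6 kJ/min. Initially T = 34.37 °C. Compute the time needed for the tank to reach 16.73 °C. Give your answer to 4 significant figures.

319.0 min

M c_p dT/dt = ṁ c_p (T_in − T) − Q̇.
τ = M/ṁ = 328.741 min; T_ss = T_in − Q̇/(ṁ c_p) = 5.96920 °C.
T(t) = T_ss + (T₀ − T_ss) e^(−t/τ). Set T = 16.73:
e^(−t/τ) = (16.73 − 5.96920)/(34.37 − 5.96920) = 0.378891
t = −328.741 · ln(0.378891) = 319.046 min.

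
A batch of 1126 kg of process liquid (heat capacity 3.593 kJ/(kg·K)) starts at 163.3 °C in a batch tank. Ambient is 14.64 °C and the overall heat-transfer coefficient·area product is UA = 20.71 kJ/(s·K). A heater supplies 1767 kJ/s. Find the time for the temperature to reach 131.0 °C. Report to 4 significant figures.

139.3 s

Lumped-capacitance energy balance: M c_p dT/dt = UA(T_amb − T) + Q̇.
τ = M c_p/UA = 195.351 s; T_ss = T_amb + Q̇/UA = 14.64 + 1767/20.71 = 99.9611 °C.
T(t) = T_ss + (T₀ − T_ss)e^(−t/τ); set T = 131.0:
t = −τ ln[(T − T_ss)/(T₀ − T_ss)] = −195.351 · ln(0.490045) = 139.336 s.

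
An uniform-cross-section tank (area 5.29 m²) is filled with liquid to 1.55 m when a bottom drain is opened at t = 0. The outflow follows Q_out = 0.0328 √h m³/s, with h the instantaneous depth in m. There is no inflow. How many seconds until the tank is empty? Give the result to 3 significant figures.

With no inflow, A dh/dt = −0.0328 √h.
This is separable: 2 d(√h)/dt = −0.0328/A, so √h = √h₀ − (0.0328/(2A)) t.
Set h = 0: 2√h₀ = (0.0328/A) t_empty ⇒ t_empty = 2A√h₀/0.0328.
t_empty = 2·5.29·√1.55/0.0328 = 10.580·1.2450/0.0328 = 401.59 s.

402 s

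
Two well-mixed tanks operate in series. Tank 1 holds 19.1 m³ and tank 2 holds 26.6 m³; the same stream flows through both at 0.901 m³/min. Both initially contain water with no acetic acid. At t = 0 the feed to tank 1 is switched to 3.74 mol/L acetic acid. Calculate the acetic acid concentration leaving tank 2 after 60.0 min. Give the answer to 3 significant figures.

2.56 mol/L

Each tank obeys Vᵢ dCᵢ/dt = Q(Cᵢ₋₁ − Cᵢ), so τᵢ = Vᵢ/Q.
τ₁ = 19.1/0.901 = 21.199 min; τ₂ = 26.6/0.901 = 29.523 min.
Tank 1: C₁ = C_in(1 − e^(−t/τ₁)). Tank 2 (τ₁ ≠ τ₂): C₂ = C_in[1 − (τ₁ e^(−t/τ₁) − τ₂ e^(−t/τ₂))/(τ₁ − τ₂)].
At t = 60.0: e^(−t/τ₁) = 0.058991, e^(−t/τ₂) = 0.13103.
C₂ = 3.74·[1 − (21.199·0.058991 − 29.523·0.13103)/(-8.3241)] = 3.74·0.68551 = 2.5638 mol/L.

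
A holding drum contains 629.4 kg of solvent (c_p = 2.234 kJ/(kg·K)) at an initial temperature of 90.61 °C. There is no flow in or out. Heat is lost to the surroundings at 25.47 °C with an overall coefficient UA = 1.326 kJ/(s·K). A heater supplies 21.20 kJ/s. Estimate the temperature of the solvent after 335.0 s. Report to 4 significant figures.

M c_p dT/dt = −UA(T − T_amb) + Q̇.
dT/dt = (T_ss − T)/τ with T_ss = T_amb + Q̇/UA = 25.47 + 21.20/1.326 = 41.4579 °C, τ = M c_p/UA = 629.4·2.234/1.326 = 1060.39 s.
Solution: T(t) = T_ss + (T₀ − T_ss) e^(−t/τ).
T(335.0) = 41.4579 + (49.1521)·0.729117 = 77.2955 °C.

77.30 °C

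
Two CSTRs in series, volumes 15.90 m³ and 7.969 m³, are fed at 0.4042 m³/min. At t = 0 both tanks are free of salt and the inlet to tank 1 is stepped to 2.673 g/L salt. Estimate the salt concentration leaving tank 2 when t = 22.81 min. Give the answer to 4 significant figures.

Each tank obeys Vᵢ dCᵢ/dt = Q(Cᵢ₋₁ − Cᵢ), so τᵢ = Vᵢ/Q.
τ₁ = 15.90/0.4042 = 39.3370 min; τ₂ = 7.969/0.4042 = 19.7155 min.
Tank 1: C₁ = C_in(1 − e^(−t/τ₁)). Tank 2 (τ₁ ≠ τ₂): C₂ = C_in[1 − (τ₁ e^(−t/τ₁) − τ₂ e^(−t/τ₂))/(τ₁ − τ₂)].
At t = 22.81: e^(−t/τ₁) = 0.559976, e^(−t/τ₂) = 0.314441.
C₂ = 2.673·[1 − (39.3370·0.559976 − 19.7155·0.314441)/(19.6215)] = 2.673·0.193313 = 0.516726 g/L.

0.5167 g/L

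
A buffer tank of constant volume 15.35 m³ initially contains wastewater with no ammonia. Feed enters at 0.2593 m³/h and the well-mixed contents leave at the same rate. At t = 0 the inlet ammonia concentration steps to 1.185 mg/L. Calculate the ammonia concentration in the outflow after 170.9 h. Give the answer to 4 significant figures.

1.119 mg/L

Transient balance on the dissolved component: V dC/dt = Q(C_in − C).
Time constant τ = V/Q = 15.35/0.2593 = 59.1978 h.
C approaches C_in exponentially: C(t) = C_in + (C₀ − C_in) e^(−t/τ).
C(170.9) = 1.185 + (0 − 1.185)·e^(−170.9/59.1978) = 1.185 + (-1.18500)·0.0557471 = 1.11894 mg/L.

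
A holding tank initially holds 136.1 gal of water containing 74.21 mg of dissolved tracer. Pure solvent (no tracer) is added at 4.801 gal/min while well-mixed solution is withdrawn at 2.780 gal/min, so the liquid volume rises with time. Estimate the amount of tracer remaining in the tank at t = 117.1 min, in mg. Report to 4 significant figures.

Let m(t) be the amount of tracer. Volume: V(t) = V₀ + (Q_in − Q_out) t = 136.1 + 2.02100 t; V(117.1) = 372.759 gal.
Solute balance: dm/dt = 0 − Q_out C = −Q_out m/V(t).
Separate: dm/m = −Q_out dt/V(t) ⇒ ln(m/m₀) = −(Q_out/(Q_in−Q_out)) ln(V/V₀).
m = m₀ (V₀/V)^(Q_out/(Q_in−Q_out)) = 74.21 × (136.1/372.759)^(1.37556) = 18.5592 mg.

18.56 mg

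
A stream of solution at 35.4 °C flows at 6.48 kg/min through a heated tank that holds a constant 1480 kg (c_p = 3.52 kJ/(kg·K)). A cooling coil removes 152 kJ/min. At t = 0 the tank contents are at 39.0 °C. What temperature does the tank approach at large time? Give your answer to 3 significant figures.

28.7 °C

M c_p dT/dt = ṁ c_p (T_in − T) − Q̇.
At steady state dT/dt = 0 ⇒ T_ss = T_in − Q̇/(ṁ c_p) = 35.4 − 152/(6.48·3.52) = 28.736 °C.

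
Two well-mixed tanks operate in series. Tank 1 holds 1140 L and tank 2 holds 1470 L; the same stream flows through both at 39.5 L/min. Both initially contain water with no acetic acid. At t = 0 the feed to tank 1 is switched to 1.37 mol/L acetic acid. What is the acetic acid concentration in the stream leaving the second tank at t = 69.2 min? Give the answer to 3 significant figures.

Species balance on tank i: dCᵢ/dt = (Cᵢ₋₁ − Cᵢ)/τᵢ with τᵢ = Vᵢ/Q.
τ₁ = 1140/39.5 = 28.861 min; τ₂ = 1470/39.5 = 37.215 min.
Tank 1: C₁ = C_in(1 − e^(−t/τ₁)). Tank 2 (τ₁ ≠ τ₂): C₂ = C_in[1 − (τ₁ e^(−t/τ₁) − τ₂ e^(−t/τ₂))/(τ₁ − τ₂)].
At t = 69.2: e^(−t/τ₁) = 0.090925, e^(−t/τ₂) = 0.15576.
C₂ = 1.37·[1 − (28.861·0.090925 − 37.215·0.15576)/(-8.3544)] = 1.37·0.62028 = 0.84978 mol/L.

0.850 mol/L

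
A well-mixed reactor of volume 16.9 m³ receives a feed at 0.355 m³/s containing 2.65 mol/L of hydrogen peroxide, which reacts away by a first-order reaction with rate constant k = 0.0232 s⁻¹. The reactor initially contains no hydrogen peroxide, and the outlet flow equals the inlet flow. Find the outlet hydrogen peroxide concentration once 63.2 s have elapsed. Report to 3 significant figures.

1.18 mol/L

Species balance: V dC/dt = Q C_in − Q C − k V C.
dC/dt = (Q/V) C_in − (Q/V + k) C; effective rate a = Q/V + k = 0.021006 + 0.0232 = 0.044206 s⁻¹.
C_ss = Q C_in/(Q + kV) = 1.2592 mol/L; C(t) = C_ss + (C₀ − C_ss) e^(−a t).
C(63.2) = 1.2592 + (-1.2592)·e^(−0.044206·63.2) = 1.2592 + (-1.2592)·0.061187 = 1.1822 mol/L.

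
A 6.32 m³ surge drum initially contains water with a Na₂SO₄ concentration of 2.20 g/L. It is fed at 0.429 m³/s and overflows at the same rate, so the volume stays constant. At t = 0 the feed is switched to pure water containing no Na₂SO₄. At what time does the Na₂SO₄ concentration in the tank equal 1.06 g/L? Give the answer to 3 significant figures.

Species balance: V dC/dt = Q(C_in − C) ⇒ τ = V/Q = 14.732 s.
C(t) = C_in + (C₀ − C_in) e^(−t/τ). Set C = 1.06 and solve for t:
e^(−t/τ) = (C − C_in)/(C₀ − C_in) = (1.06 − 0)/(2.20 − 0) = 0.48182
t = −τ ln(…) = 14.732 × 0.73019 = 10.757 s.

10.8 s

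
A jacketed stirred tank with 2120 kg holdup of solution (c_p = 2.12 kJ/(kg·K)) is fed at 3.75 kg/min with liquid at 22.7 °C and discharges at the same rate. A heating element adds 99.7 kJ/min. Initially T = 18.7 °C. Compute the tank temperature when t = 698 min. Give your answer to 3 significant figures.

30.4 °C

Unsteady energy balance on the tank contents: M c_p dT/dt = ṁ c_p (T_in − T) + 99.7.
Rearrange: dT/dt = (T_ss − T)/τ with τ = M/ṁ = 565.33 min and T_ss = T_in + Q̇/(ṁ c_p) = 35.241 °C.
T approaches T_ss exponentially: T(t) = T_ss + (T₀ − T_ss) e^(−t/τ).
T(698) = 35.241 + (-16.541)·e^(−698/565.33) = 35.241 + (-16.541)·0.29093 = 30.429 °C.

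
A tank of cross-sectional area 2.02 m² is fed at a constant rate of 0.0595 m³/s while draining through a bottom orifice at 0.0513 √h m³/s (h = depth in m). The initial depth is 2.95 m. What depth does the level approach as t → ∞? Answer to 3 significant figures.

1.35 m

Level balance: A dh/dt = 0.0595 − 0.0513 √h. Setting dh/dt = 0:
Q_in = 0.0513 √h_ss ⇒ √h_ss = 0.0595/0.0513 = 1.1598.
h_ss = 1.1598² = 1.3452 m. (Since h₀ = 2.95 m > h_ss, the level will fall toward this value.)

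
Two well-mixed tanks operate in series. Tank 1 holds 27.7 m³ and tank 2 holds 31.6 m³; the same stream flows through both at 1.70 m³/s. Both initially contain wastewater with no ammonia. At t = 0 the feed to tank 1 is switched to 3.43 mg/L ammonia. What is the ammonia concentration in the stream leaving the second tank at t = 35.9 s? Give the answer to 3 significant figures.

2.09 mg/L

Time constants: τᵢ = Vᵢ/Q for each well-mixed tank.
τ₁ = 27.7/1.70 = 16.294 s; τ₂ = 31.6/1.70 = 18.588 s.
Solving the cascade with C₁(0)=C₂(0)=0 gives C₂(t) = C_in[1 − (τ₁ e^(−t/τ₁) − τ₂ e^(−t/τ₂))/(τ₁ − τ₂)].
At t = 35.9: e^(−t/τ₁) = 0.11044, e^(−t/τ₂) = 0.14496.
C₂ = 3.43·[1 − (16.294·0.11044 − 18.588·0.14496)/(-2.2941)] = 3.43·0.60992 = 2.0920 mg/L.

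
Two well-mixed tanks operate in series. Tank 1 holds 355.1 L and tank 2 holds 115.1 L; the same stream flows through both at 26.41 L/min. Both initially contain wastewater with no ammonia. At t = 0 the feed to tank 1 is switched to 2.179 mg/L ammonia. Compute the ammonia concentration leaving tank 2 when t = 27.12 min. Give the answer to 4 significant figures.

1.752 mg/L

Time constants: τᵢ = Vᵢ/Q for each well-mixed tank.
τ₁ = 355.1/26.41 = 13.4457 min; τ₂ = 115.1/26.41 = 4.35820 min.
Solving the cascade with C₁(0)=C₂(0)=0 gives C₂(t) = C_in[1 − (τ₁ e^(−t/τ₁) − τ₂ e^(−t/τ₂))/(τ₁ − τ₂)].
At t = 27.12: e^(−t/τ₁) = 0.133053, e^(−t/τ₂) = 0.00198377.
C₂ = 2.179·[1 − (13.4457·0.133053 − 4.35820·0.00198377)/(9.08747)] = 2.179·0.804088 = 1.75211 mg/L.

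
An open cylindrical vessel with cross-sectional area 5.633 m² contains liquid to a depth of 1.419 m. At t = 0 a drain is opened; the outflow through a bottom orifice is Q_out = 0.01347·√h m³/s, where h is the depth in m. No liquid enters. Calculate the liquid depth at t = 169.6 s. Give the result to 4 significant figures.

0.9770 m

A dh/dt = −Q_out = −0.01347 √h.
Separate and integrate: 2(√h − √h₀) = −(0.01347/A) t.
√h = √1.419 − 0.01347·169.6/(2·5.633) = 1.19122 − 0.202779 = 0.988439.
h = 0.988439² = 0.977011 m.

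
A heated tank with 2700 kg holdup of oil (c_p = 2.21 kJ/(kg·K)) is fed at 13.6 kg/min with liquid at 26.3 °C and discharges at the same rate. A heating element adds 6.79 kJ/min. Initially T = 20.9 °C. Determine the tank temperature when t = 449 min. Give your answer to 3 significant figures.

25.9 °C

M c_p dT/dt = ṁ c_p (T_in − T) + Q̇.
τ = M/ṁ = 198.53 min; T_ss = T_in + Q̇/(ṁ c_p) = 26.3 + 6.79/(13.6·2.21) = 26.526 °C.
This is linear first-order; T(t) = T_ss + (T₀ − T_ss) e^(−t/τ).
T(449) = 26.526 + (-5.6259)·e^(−449/198.53) = 26.526 + (-5.6259)·0.10418 = 25.940 °C.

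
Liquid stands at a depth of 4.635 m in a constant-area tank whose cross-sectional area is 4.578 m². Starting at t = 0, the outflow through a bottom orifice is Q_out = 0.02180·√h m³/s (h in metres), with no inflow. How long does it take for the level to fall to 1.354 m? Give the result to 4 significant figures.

415.5 s

Unsteady balance on liquid volume: A dh/dt = −0.02180 √h.
Separate and integrate: 2(√h − √h₀) = −(0.02180/A) t.
t = 2A(√h₀ − √h)/0.02180 = 2·4.578·(√4.635 − √1.354)/0.02180
  = 9.15600 × (2.15291 − 1.16362) / 0.02180 = 415.502 s.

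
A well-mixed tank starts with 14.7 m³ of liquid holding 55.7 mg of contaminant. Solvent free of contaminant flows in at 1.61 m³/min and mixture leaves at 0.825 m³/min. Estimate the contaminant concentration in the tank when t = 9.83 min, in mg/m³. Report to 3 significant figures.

1.59 mg/m³

Total volume: dV/dt = Q_in − Q_out = 0.78500 m³/min, so V(t) = 14.7 + 0.78500 t and V(9.83) = 22.417 m³.
Species balance (pure solvent in): dm/dt = −Q_out · m/V(t).
dm/m = −Q_out dt/(V₀ + 0.78500 t); integrating gives ln(m/m₀) = −(Q_out/(Q_in−Q_out)) ln(V/V₀).
m = m₀ (V₀/V)^(Q_out/(Q_in−Q_out)) = 55.7 × (14.7/22.417)^(1.0510) = 35.749 mg.
C = m/V = 35.749/22.417 = 1.5948 mg/m³.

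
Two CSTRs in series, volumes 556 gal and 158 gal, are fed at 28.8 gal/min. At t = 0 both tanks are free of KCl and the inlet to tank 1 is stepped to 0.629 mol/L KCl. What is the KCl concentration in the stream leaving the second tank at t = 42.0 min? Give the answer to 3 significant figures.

Species balance on tank i: dCᵢ/dt = (Cᵢ₋₁ − Cᵢ)/τᵢ with τᵢ = Vᵢ/Q.
τ₁ = 556/28.8 = 19.306 min; τ₂ = 158/28.8 = 5.4861 min.
Tank 1: C₁ = C_in(1 − e^(−t/τ₁)). Tank 2 (τ₁ ≠ τ₂): C₂ = C_in[1 − (τ₁ e^(−t/τ₁) − τ₂ e^(−t/τ₂))/(τ₁ − τ₂)].
At t = 42.0: e^(−t/τ₁) = 0.11355, e^(−t/τ₂) = 0.00047334.
C₂ = 0.629·[1 − (19.306·0.11355 − 5.4861·0.00047334)/(13.819)] = 0.629·0.84156 = 0.52934 mol/L.

0.529 mol/L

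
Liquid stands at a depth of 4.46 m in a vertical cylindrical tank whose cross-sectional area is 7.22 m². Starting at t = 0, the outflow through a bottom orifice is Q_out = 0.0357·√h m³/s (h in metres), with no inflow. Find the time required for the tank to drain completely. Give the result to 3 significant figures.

Unsteady balance on liquid volume: A dh/dt = −0.0357 √h.
∫ h^(−1/2) dh = −(0.0357/A) ∫ dt, giving 2√h = 2√h₀ − (0.0357/A) t.
Tank is empty when √h = 0: t_empty = 2A√h₀/0.0357.
t_empty = 2·7.22·√4.46/0.0357 = 14.440·2.1119/0.0357 = 854.21 s.

854 s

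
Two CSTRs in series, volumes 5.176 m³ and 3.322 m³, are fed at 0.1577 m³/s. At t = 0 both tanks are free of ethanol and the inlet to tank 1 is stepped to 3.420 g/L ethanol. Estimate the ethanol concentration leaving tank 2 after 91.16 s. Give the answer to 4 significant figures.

2.907 g/L

Time constants: τᵢ = Vᵢ/Q for each well-mixed tank.
τ₁ = 5.176/0.1577 = 32.8218 s; τ₂ = 3.322/0.1577 = 21.0653 s.
Solving the cascade with C₁(0)=C₂(0)=0 gives C₂(t) = C_in[1 − (τ₁ e^(−t/τ₁) − τ₂ e^(−t/τ₂))/(τ₁ − τ₂)].
At t = 91.16: e^(−t/τ₁) = 0.0621987, e^(−t/τ₂) = 0.0132006.
C₂ = 3.420·[1 − (32.8218·0.0621987 − 21.0653·0.0132006)/(11.7565)] = 3.420·0.850006 = 2.90702 g/L.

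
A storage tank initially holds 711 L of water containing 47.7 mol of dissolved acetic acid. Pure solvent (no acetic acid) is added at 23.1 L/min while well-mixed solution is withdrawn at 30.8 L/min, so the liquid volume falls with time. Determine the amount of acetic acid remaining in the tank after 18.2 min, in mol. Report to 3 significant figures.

19.8 mol

Total volume: dV/dt = Q_in − Q_out = -7.7000 L/min, so V(t) = 711 − 7.7000 t and V(18.2) = 570.86 L.
No acetic acid enters, so dm/dt = −Q_out · (m/V).
dm/m = −Q_out dt/(V₀ − 7.7000 t); integrating gives ln(m/m₀) = −(Q_out/(Q_in−Q_out)) ln(V/V₀).
m = m₀ (V₀/V)^(Q_out/(Q_in−Q_out)) = 47.7 × (711/570.86)^(-4.0000) = 19.823 mol.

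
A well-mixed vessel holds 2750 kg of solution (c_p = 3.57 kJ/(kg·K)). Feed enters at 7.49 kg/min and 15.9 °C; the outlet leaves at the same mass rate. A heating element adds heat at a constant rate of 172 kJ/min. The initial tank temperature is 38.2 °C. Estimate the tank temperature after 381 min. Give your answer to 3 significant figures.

28.0 °C

M c_p dT/dt = ṁ c_p (T_in − T) + Q̇.
τ = M/ṁ = 367.16 min; T_ss = T_in + Q̇/(ṁ c_p) = 15.9 + 172/(7.49·3.57) = 22.332 °C.
This is linear first-order; T(t) = T_ss + (T₀ − T_ss) e^(−t/τ).
T(381) = 22.332 + (15.868)·e^(−381/367.16) = 22.332 + (15.868)·0.35427 = 27.954 °C.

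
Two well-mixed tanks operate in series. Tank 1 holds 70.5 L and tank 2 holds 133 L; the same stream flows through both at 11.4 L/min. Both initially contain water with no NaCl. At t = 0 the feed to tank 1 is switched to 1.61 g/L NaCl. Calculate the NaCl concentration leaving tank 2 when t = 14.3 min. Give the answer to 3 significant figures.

Species balance on tank i: dCᵢ/dt = (Cᵢ₋₁ − Cᵢ)/τᵢ with τᵢ = Vᵢ/Q.
τ₁ = 70.5/11.4 = 6.1842 min; τ₂ = 133/11.4 = 11.667 min.
Solving the cascade with C₁(0)=C₂(0)=0 gives C₂(t) = C_in[1 − (τ₁ e^(−t/τ₁) − τ₂ e^(−t/τ₂))/(τ₁ − τ₂)].
At t = 14.3: e^(−t/τ₁) = 0.099029, e^(−t/τ₂) = 0.29355.
C₂ = 1.61·[1 − (6.1842·0.099029 − 11.667·0.29355)/(-5.4825)] = 1.61·0.48703 = 0.78413 g/L.

0.784 g/L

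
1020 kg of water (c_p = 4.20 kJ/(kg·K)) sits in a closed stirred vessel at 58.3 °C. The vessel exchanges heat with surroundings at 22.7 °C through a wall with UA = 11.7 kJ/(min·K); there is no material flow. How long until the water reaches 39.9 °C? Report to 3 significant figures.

266 min

M c_p dT/dt = −UA(T − T_amb).
τ = M c_p/UA = 366.15 min; T_ss = T_amb = 22.700 °C.
T(t) = T_ss + (T₀ − T_ss)e^(−t/τ); set T = 39.9:
t = −τ ln[(T − T_ss)/(T₀ − T_ss)] = −366.15 · ln(0.48315) = 266.35 min.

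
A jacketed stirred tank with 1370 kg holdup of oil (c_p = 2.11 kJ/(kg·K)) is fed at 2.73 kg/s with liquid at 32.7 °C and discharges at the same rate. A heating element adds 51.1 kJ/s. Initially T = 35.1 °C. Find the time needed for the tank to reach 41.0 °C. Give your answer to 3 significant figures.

1220 s

M c_p dT/dt = ṁ c_p (T_in − T) + Q̇.
τ = M/ṁ = 501.83 s; T_ss = T_in + Q̇/(ṁ c_p) = 41.571 °C.
T(t) = T_ss + (T₀ − T_ss) e^(−t/τ). Set T = 41.0:
e^(−t/τ) = (41.0 − 41.571)/(35.1 − 41.571) = 0.088249
t = −501.83 · ln(0.088249) = 1218.2 s.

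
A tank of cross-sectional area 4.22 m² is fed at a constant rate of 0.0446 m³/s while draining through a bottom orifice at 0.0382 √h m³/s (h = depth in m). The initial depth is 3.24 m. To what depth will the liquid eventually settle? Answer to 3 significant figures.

1.36 m

Unsteady balance on liquid volume: A dh/dt = Q_in − 0.0382 √h. At steady state dh/dt = 0:
Q_in = 0.0382 √h_ss ⇒ √h_ss = 0.0446/0.0382 = 1.1675.
h_ss = 1.1675² = 1.3631 m. (Since h₀ = 3.24 m > h_ss, the level will fall toward this value.)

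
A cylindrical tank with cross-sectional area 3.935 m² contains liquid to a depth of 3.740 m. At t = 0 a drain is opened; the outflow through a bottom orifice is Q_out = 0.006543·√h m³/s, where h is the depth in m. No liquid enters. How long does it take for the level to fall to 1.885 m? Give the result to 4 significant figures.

674.7 s

Volume balance on the tank: A dh/dt = −0.006543 √h.
This is separable: 2 d(√h)/dt = −0.006543/A, so √h = √h₀ − (0.006543/(2A)) t.
t = 2A(√h₀ − √h)/0.006543 = 2·3.935·(√3.740 − √1.885)/0.006543
  = 7.87000 × (1.93391 − 1.37295) / 0.006543 = 674.723 s.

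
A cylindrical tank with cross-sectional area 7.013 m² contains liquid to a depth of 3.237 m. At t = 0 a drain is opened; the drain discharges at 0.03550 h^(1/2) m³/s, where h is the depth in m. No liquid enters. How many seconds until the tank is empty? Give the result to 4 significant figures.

710.8 s

With no inflow, A dh/dt = −0.03550 √h.
This is separable: 2 d(√h)/dt = −0.03550/A, so √h = √h₀ − (0.03550/(2A)) t.
Tank is empty when √h = 0: t_empty = 2A√h₀/0.03550.
t_empty = 2·7.013·√3.237/0.03550 = 14.0260·1.79917/0.03550 = 710.848 s.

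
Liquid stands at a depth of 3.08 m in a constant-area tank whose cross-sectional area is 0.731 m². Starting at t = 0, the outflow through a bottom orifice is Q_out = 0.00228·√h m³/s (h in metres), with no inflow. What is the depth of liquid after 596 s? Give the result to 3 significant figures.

Mass balance (ρ constant): A dh/dt = −0.00228 √h.
This is separable: 2 d(√h)/dt = −0.00228/A, so √h = √h₀ − (0.00228/(2A)) t.
√h = √3.08 − 0.00228·596/(2·0.731) = 1.7550 − 0.92947 = 0.82553.
h = 0.82553² = 0.68149 m.

0.681 m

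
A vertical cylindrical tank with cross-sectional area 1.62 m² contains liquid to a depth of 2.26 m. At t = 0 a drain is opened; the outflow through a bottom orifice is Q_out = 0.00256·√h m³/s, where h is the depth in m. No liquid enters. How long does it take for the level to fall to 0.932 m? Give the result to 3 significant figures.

681 s

With no inflow, A dh/dt = −0.00256 √h.
∫ h^(−1/2) dh = −(0.00256/A) ∫ dt, giving 2√h = 2√h₀ − (0.00256/A) t.
t = 2A(√h₀ − √h)/0.00256 = 2·1.62·(√2.26 − √0.932)/0.00256
  = 3.2400 × (1.5033 − 0.96540) / 0.00256 = 680.82 s.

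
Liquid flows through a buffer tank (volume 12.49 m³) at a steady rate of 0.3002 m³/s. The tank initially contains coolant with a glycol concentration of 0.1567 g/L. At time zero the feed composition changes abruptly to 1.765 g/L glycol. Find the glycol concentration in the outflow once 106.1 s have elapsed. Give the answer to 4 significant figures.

1.639 g/L

Unsteady species balance (constant V, well mixed): V dC/dt = Q(C_in − C).
Time constant τ = V/Q = 12.49/0.3002 = 41.6056 s.
C approaches C_in exponentially: C(t) = C_in + (C₀ − C_in) e^(−t/τ).
C(106.1) = 1.765 + (0.1567 − 1.765)·e^(−106.1/41.6056) = 1.765 + (-1.60830)·0.0780709 = 1.63944 g/L.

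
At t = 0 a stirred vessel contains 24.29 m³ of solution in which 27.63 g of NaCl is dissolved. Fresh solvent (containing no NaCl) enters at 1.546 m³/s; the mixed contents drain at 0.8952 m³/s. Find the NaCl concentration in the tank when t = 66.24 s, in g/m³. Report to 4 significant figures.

0.1007 g/m³

Total volume: dV/dt = Q_in − Q_out = 0.650800 m³/s, so V(t) = 24.29 + 0.650800 t and V(66.24) = 67.3990 m³.
No NaCl enters, so dm/dt = −Q_out · (m/V).
dm/m = −Q_out dt/(V₀ + 0.650800 t); integrating gives ln(m/m₀) = −(Q_out/(Q_in−Q_out)) ln(V/V₀).
m = m₀ (V₀/V)^(Q_out/(Q_in−Q_out)) = 27.63 × (24.29/67.3990)^(1.37554) = 6.78745 g.
C = m/V = 6.78745/67.3990 = 0.100706 g/m³.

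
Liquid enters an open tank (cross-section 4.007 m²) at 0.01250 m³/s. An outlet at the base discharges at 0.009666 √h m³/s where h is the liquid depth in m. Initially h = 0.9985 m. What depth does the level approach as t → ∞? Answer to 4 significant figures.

Volume balance on the tank: A dh/dt = Q_in − 0.009666 √h. At steady state dh/dt = 0:
Q_in = 0.009666 √h_ss ⇒ √h_ss = 0.01250/0.009666 = 1.29319.
h_ss = 1.29319² = 1.67235 m. (Since h₀ = 0.9985 m < h_ss, the level will rise toward this value.)

1.672 m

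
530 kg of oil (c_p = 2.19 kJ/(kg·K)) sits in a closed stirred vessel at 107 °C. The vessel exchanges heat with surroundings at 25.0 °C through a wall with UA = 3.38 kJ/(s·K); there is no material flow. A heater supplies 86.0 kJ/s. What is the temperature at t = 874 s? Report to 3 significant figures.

M c_p dT/dt = −UA(T − T_amb) + Q̇.
dT/dt = (T_ss − T)/τ with T_ss = T_amb + Q̇/UA = 25.0 + 86.0/3.38 = 50.444 °C, τ = M c_p/UA = 530·2.19/3.38 = 343.40 s.
This is linear first-order; T(t) = T_ss + (T₀ − T_ss) e^(−t/τ).
T(874) = 50.444 + (56.556)·0.078464 = 54.881 °C.

54.9 °C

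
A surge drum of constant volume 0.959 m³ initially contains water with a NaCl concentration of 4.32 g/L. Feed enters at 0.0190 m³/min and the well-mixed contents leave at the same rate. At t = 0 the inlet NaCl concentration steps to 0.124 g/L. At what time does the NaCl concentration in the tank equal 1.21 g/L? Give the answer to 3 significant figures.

68.2 min

Species balance on the tank: V dC/dt = Q(C_in − C), so τ = V/Q = 50.474 min.
C(t) = C_in + (C₀ − C_in) e^(−t/τ). Set C = 1.21 and solve for t:
e^(−t/τ) = (C − C_in)/(C₀ − C_in) = (1.21 − 0.124)/(4.32 − 0.124) = 0.25882
t = −τ ln(…) = 50.474 × 1.3516 = 68.222 min.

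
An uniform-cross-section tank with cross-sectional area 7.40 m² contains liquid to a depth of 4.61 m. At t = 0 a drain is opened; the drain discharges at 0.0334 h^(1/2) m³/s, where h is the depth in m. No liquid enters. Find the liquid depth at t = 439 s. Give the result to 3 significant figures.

1.34 m

With no inflow, A dh/dt = −0.0334 √h.
∫ h^(−1/2) dh = −(0.0334/A) ∫ dt, giving 2√h = 2√h₀ − (0.0334/A) t.
√h = √4.61 − 0.0334·439/(2·7.40) = 2.1471 − 0.99072 = 1.1564.
h = 1.1564² = 1.3372 m.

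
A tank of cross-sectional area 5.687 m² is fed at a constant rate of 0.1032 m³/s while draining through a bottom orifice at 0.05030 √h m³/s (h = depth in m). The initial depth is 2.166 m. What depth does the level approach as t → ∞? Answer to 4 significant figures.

4.209 m

Level balance: A dh/dt = 0.1032 − 0.05030 √h. Setting dh/dt = 0:
Q_in = 0.05030 √h_ss ⇒ √h_ss = 0.1032/0.05030 = 2.05169.
h_ss = 2.05169² = 4.20943 m. (Since h₀ = 2.166 m < h_ss, the level will rise toward this value.)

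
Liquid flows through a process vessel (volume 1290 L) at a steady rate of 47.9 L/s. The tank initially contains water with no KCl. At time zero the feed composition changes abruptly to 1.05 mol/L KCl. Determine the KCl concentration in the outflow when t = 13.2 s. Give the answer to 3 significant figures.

Accumulation = in − out for the solute gives V dC/dt = Q(C_in − C).
So dC/dt = (C_in − C)/τ with τ = V/Q = 1290/47.9 = 26.931 s.
C approaches C_in exponentially: C(t) = C_in + (C₀ − C_in) e^(−t/τ).
C(13.2) = 1.05 + (0 − 1.05)·e^(−13.2/26.931) = 1.05 + (-1.0500)·0.61254 = 0.40683 mol/L.

0.407 mol/L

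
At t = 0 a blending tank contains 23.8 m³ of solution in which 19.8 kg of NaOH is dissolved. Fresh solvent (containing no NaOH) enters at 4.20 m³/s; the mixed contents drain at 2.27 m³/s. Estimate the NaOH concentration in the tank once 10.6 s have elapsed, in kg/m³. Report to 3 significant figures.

Total volume: dV/dt = Q_in − Q_out = 1.9300 m³/s, so V(t) = 23.8 + 1.9300 t and V(10.6) = 44.258 m³.
No NaOH enters, so dm/dt = −Q_out · (m/V).
Separate: dm/m = −Q_out dt/V(t) ⇒ ln(m/m₀) = −(Q_out/(Q_in−Q_out)) ln(V/V₀).
m = m₀ (V₀/V)^(Q_out/(Q_in−Q_out)) = 19.8 × (23.8/44.258)^(1.1762) = 9.5453 kg.
C = m/V = 9.5453/44.258 = 0.21567 kg/m³.

0.216 kg/m³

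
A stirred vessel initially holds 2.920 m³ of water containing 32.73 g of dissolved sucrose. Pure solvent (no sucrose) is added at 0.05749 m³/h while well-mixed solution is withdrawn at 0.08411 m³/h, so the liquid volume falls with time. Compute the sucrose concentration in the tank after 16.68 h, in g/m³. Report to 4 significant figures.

Let m(t) be the amount of sucrose. Volume: V(t) = V₀ + (Q_in − Q_out) t = 2.920 − 0.0266200 t; V(16.68) = 2.47598 m³.
Solute balance: dm/dt = 0 − Q_out C = −Q_out m/V(t).
dm/m = −Q_out dt/(V₀ − 0.0266200 t); integrating gives ln(m/m₀) = −(Q_out/(Q_in−Q_out)) ln(V/V₀).
m = m₀ (V₀/V)^(Q_out/(Q_in−Q_out)) = 32.73 × (2.920/2.47598)^(-3.15965) = 19.4357 g.
C = m/V = 19.4357/2.47598 = 7.84972 g/m³.

7.850 g/m³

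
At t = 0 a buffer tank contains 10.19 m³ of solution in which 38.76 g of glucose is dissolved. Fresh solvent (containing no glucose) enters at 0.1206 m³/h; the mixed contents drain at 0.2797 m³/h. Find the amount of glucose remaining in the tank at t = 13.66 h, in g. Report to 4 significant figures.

Total volume: dV/dt = Q_in − Q_out = -0.159100 m³/h, so V(t) = 10.19 − 0.159100 t and V(13.66) = 8.01669 m³.
Species balance (pure solvent in): dm/dt = −Q_out · m/V(t).
Separate: dm/m = −Q_out dt/V(t) ⇒ ln(m/m₀) = −(Q_out/(Q_in−Q_out)) ln(V/V₀).
m = m₀ (V₀/V)^(Q_out/(Q_in−Q_out)) = 38.76 × (10.19/8.01669)^(-1.75801) = 25.4235 g.

25.42 g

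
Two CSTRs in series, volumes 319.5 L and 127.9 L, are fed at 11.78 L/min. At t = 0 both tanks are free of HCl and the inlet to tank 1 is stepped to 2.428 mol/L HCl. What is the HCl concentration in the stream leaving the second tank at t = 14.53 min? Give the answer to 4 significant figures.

0.4836 mol/L

Species balance on tank i: dCᵢ/dt = (Cᵢ₋₁ − Cᵢ)/τᵢ with τᵢ = Vᵢ/Q.
τ₁ = 319.5/11.78 = 27.1222 min; τ₂ = 127.9/11.78 = 10.8574 min.
Tank 1: C₁ = C_in(1 − e^(−t/τ₁)). Tank 2 (τ₁ ≠ τ₂): C₂ = C_in[1 − (τ₁ e^(−t/τ₁) − τ₂ e^(−t/τ₂))/(τ₁ − τ₂)].
At t = 14.53: e^(−t/τ₁) = 0.585246, e^(−t/τ₂) = 0.262302.
C₂ = 2.428·[1 − (27.1222·0.585246 − 10.8574·0.262302)/(16.2649)] = 2.428·0.199177 = 0.483601 mol/L.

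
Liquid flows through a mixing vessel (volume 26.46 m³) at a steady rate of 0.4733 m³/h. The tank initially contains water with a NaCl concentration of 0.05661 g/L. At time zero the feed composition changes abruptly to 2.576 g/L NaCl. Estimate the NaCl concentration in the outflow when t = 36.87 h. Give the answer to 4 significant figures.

Unsteady species balance (constant V, well mixed): V dC/dt = Q(C_in − C).
So dC/dt = (C_in − C)/τ with τ = V/Q = 26.46/0.4733 = 55.9053 h.
C approaches C_in exponentially: C(t) = C_in + (C₀ − C_in) e^(−t/τ).
C(36.87) = 2.576 + (0.05661 − 2.576)·e^(−36.87/55.9053) = 2.576 + (-2.51939)·0.517106 = 1.27321 g/L.

1.273 g/L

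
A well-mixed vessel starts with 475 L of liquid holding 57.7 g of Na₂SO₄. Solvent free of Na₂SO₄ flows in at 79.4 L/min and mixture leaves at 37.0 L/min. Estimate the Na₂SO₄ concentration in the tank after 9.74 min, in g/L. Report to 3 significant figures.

Let m(t) be the amount of Na₂SO₄. Volume: V(t) = V₀ + (Q_in − Q_out) t = 475 + 42.400 t; V(9.74) = 887.98 L.
Species balance (pure solvent in): dm/dt = −Q_out · m/V(t).
Separate: dm/m = −Q_out dt/V(t) ⇒ ln(m/m₀) = −(Q_out/(Q_in−Q_out)) ln(V/V₀).
m = m₀ (V₀/V)^(Q_out/(Q_in−Q_out)) = 57.7 × (475/887.98)^(0.87264) = 33.425 g.
C = m/V = 33.425/887.98 = 0.037642 g/L.

0.0376 g/L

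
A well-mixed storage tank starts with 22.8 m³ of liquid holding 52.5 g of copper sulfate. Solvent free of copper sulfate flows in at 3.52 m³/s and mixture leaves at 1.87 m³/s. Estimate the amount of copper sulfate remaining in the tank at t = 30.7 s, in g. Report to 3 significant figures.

13.9 g

Total volume: dV/dt = Q_in − Q_out = 1.6500 m³/s, so V(t) = 22.8 + 1.6500 t and V(30.7) = 73.455 m³.
Solute balance: dm/dt = 0 − Q_out C = −Q_out m/V(t).
dm/m = −Q_out dt/(V₀ + 1.6500 t); integrating gives ln(m/m₀) = −(Q_out/(Q_in−Q_out)) ln(V/V₀).
m = m₀ (V₀/V)^(Q_out/(Q_in−Q_out)) = 52.5 × (22.8/73.455)^(1.1333) = 13.942 g.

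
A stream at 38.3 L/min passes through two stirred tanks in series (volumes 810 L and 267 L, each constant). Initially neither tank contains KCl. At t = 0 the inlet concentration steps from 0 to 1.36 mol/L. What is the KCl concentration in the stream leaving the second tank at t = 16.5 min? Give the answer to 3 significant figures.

0.493 mol/L

Species balance on tank i: dCᵢ/dt = (Cᵢ₋₁ − Cᵢ)/τᵢ with τᵢ = Vᵢ/Q.
τ₁ = 810/38.3 = 21.149 min; τ₂ = 267/38.3 = 6.9713 min.
Tank 1: C₁ = C_in(1 − e^(−t/τ₁)). Tank 2 (τ₁ ≠ τ₂): C₂ = C_in[1 − (τ₁ e^(−t/τ₁) − τ₂ e^(−t/τ₂))/(τ₁ − τ₂)].
At t = 16.5: e^(−t/τ₁) = 0.45832, e^(−t/τ₂) = 0.093775.
C₂ = 1.36·[1 − (21.149·0.45832 − 6.9713·0.093775)/(14.178)] = 1.36·0.36243 = 0.49290 mol/L.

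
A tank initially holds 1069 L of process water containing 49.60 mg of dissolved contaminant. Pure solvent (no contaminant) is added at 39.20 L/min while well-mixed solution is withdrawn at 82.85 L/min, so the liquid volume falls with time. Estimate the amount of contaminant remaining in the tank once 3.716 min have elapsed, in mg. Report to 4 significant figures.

Let m(t) be the amount of contaminant. Volume: V(t) = V₀ + (Q_in − Q_out) t = 1069 − 43.6500 t; V(3.716) = 906.797 L.
No contaminant enters, so dm/dt = −Q_out · (m/V).
dm/m = −Q_out dt/(V₀ − 43.6500 t); integrating gives ln(m/m₀) = −(Q_out/(Q_in−Q_out)) ln(V/V₀).
m = m₀ (V₀/V)^(Q_out/(Q_in−Q_out)) = 49.60 × (1069/906.797)^(-1.89805) = 36.2938 mg.

36.29 mg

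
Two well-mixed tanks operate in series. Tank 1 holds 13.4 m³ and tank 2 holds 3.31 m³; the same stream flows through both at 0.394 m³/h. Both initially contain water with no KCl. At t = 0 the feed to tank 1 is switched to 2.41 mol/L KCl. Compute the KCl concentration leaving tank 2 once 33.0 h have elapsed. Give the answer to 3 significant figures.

Species balance on tank i: dCᵢ/dt = (Cᵢ₋₁ − Cᵢ)/τᵢ with τᵢ = Vᵢ/Q.
τ₁ = 13.4/0.394 = 34.010 h; τ₂ = 3.31/0.394 = 8.4010 h.
Tank 1: C₁ = C_in(1 − e^(−t/τ₁)). Tank 2 (τ₁ ≠ τ₂): C₂ = C_in[1 − (τ₁ e^(−t/τ₁) − τ₂ e^(−t/τ₂))/(τ₁ − τ₂)].
At t = 33.0: e^(−t/τ₁) = 0.37897, e^(−t/τ₂) = 0.019681.
C₂ = 2.41·[1 − (34.010·0.37897 − 8.4010·0.019681)/(25.609)] = 2.41·0.50317 = 1.2126 mol/L.

1.21 mol/L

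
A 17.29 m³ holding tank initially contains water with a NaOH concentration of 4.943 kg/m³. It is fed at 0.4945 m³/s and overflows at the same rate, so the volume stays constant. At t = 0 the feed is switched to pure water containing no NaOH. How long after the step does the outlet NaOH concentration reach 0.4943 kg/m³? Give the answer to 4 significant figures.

Species balance: V dC/dt = Q(C_in − C) ⇒ τ = V/Q = 34.9646 s.
C(t) = C_in + (C₀ − C_in) e^(−t/τ). Set C = 0.4943 and solve for t:
e^(−t/τ) = (C − C_in)/(C₀ − C_in) = (0.4943 − 0)/(4.943 − 0) = 0.100000
t = −τ ln(…) = 34.9646 × 2.30259 = 80.5090 s.

80.51 s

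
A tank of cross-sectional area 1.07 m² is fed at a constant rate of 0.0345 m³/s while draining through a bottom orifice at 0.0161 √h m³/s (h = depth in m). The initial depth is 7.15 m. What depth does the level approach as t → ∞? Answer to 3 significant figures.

4.59 m

A dh/dt = Q_in − 0.0161 √h. Steady state requires inflow = outflow:
Q_in = 0.0161 √h_ss ⇒ √h_ss = 0.0345/0.0161 = 2.1429.
h_ss = 2.1429² = 4.5918 m. (Since h₀ = 7.15 m > h_ss, the level will fall toward this value.)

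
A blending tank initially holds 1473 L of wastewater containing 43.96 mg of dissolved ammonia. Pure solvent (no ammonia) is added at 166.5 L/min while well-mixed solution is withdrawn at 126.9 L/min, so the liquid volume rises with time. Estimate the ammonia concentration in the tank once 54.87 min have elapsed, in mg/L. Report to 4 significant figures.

Total volume: dV/dt = Q_in − Q_out = 39.6000 L/min, so V(t) = 1473 + 39.6000 t and V(54.87) = 3645.85 L.
Species balance (pure solvent in): dm/dt = −Q_out · m/V(t).
Separate: dm/m = −Q_out dt/V(t) ⇒ ln(m/m₀) = −(Q_out/(Q_in−Q_out)) ln(V/V₀).
m = m₀ (V₀/V)^(Q_out/(Q_in−Q_out)) = 43.96 × (1473/3645.85)^(3.20455) = 2.40858 mg.
C = m/V = 2.40858/3645.85 = 0.000660635 mg/L.

0.0006606 mg/L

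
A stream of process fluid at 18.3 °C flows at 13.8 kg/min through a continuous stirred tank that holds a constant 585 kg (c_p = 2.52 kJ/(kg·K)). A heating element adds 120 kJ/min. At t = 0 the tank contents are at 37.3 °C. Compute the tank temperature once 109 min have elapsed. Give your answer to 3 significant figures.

M c_p dT/dt = ṁ c_p (T_in − T) + Q̇.
Rearrange: dT/dt = (T_ss − T)/τ with τ = M/ṁ = 42.391 min and T_ss = T_in + Q̇/(ṁ c_p) = 21.751 °C.
This is linear first-order; T(t) = T_ss + (T₀ − T_ss) e^(−t/τ).
T(109) = 21.751 + (15.549)·e^(−109/42.391) = 21.751 + (15.549)·0.076437 = 22.939 °C.

22.9 °C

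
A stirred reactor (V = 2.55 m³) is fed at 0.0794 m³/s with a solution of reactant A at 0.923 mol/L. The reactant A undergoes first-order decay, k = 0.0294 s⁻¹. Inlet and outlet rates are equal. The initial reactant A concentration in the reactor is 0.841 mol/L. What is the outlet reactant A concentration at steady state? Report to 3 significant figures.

0.475 mol/L

V dC/dt = Q(C_in − C) − k V C.
Steady state (dC/dt = 0): C_ss = Q C_in/(Q + kV) = C_in/(1 + kV/Q).
C_ss = 0.0794·0.923/(0.0794 + 0.0294·2.55) = 0.073286/0.15437 = 0.47474 mol/L.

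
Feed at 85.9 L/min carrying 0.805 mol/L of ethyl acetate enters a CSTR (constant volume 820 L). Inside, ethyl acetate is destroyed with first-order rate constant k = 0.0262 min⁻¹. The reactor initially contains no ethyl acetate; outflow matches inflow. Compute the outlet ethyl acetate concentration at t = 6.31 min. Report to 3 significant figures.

0.362 mol/L

V dC/dt = Q(C_in − C) − k V C.
dC/dt = (Q/V) C_in − (Q/V + k) C; effective rate a = Q/V + k = 0.10476 + 0.0262 = 0.13096 min⁻¹.
C_ss = Q C_in/(Q + kV) = 0.64395 mol/L; C(t) = C_ss + (C₀ − C_ss) e^(−a t).
C(6.31) = 0.64395 + (-0.64395)·e^(−0.13096·6.31) = 0.64395 + (-0.64395)·0.43765 = 0.36212 mol/L.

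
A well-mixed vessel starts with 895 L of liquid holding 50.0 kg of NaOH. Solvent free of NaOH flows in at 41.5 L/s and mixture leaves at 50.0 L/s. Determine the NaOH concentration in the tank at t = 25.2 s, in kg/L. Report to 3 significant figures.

Let m(t) be the amount of NaOH. Volume: V(t) = V₀ + (Q_in − Q_out) t = 895 − 8.5000 t; V(25.2) = 680.80 L.
Species balance (pure solvent in): dm/dt = −Q_out · m/V(t).
dm/m = −Q_out dt/(V₀ − 8.5000 t); integrating gives ln(m/m₀) = −(Q_out/(Q_in−Q_out)) ln(V/V₀).
m = m₀ (V₀/V)^(Q_out/(Q_in−Q_out)) = 50.0 × (895/680.80)^(-5.8824) = 10.003 kg.
C = m/V = 10.003/680.80 = 0.014693 kg/L.

0.0147 kg/L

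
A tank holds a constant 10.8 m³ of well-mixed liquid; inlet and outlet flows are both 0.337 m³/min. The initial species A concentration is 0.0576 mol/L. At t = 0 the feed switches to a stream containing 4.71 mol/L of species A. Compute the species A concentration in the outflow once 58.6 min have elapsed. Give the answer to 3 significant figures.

3.96 mol/L

Species balance on the tank: V dC/dt = Q(C_in − C).
Rewrite as dC/dt + C/τ = C_in/τ, τ = V/Q = 32.047 min.
C approaches C_in exponentially: C(t) = C_in + (C₀ − C_in) e^(−t/τ).
C(58.6) = 4.71 + (0.0576 − 4.71)·e^(−58.6/32.047) = 4.71 + (-4.6524)·0.16065 = 3.9626 mol/L.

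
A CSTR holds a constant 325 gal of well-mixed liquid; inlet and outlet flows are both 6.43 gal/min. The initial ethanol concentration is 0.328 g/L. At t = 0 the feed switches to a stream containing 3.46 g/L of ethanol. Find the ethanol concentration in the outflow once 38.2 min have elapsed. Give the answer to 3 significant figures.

Transient balance on the dissolved component: V dC/dt = Q(C_in − C).
So dC/dt = (C_in − C)/τ with τ = V/Q = 325/6.43 = 50.544 min.
C approaches C_in exponentially: C(t) = C_in + (C₀ − C_in) e^(−t/τ).
C(38.2) = 3.46 + (0.328 − 3.46)·e^(−38.2/50.544) = 3.46 + (-3.1320)·0.46965 = 1.9891 g/L.

1.99 g/L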